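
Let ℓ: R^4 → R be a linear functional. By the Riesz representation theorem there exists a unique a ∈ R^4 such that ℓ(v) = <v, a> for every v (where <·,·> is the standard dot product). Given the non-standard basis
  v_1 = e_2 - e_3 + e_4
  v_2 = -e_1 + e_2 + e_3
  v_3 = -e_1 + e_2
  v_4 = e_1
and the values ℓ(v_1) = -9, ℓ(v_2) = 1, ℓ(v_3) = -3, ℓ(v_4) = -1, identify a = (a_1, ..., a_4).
a = (-1, -4, 4, -1)

Write a = (a_1, ..., a_4) in the standard basis. For each basis vector v_i, ℓ(v_i) = <v_i, a> is a linear equation in the a_j's. Collect the n equations into a matrix system V a = ℓ, where row i of V is v_i (expressed in the standard basis). Since V is invertible (lower-triangular with 1s on the diagonal, up to permutation), solve by back-substitution:
  V =
[[0, 1, -1, 1],
 [-1, 1, 1, 0],
 [-1, 1, 0, 0],
 [1, 0, 0, 0]]
  V a = (-9, 1, -3, -1)
Solving gives a = (-1, -4, 4, -1).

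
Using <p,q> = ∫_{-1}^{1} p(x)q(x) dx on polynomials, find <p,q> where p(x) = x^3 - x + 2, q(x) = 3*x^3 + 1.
<p,q> = 128/35

Expand the product: p(x)·q(x) = 3*x^6 - 3*x^4 + 7*x^3 - x + 2.
∫_{-1}^{1} of each monomial x^k gives [2/(k+1) if k even, 0 if k odd]. Integrating term-by-term (or equivalently evaluating the antiderivative F(x) = 3*x^7/7 - 3*x^5/5 + 7*x^4/4 - x^2/2 + 2*x at the endpoints):
  F(1) − F(−1) = 431/140 − (-81/140) = 128/35.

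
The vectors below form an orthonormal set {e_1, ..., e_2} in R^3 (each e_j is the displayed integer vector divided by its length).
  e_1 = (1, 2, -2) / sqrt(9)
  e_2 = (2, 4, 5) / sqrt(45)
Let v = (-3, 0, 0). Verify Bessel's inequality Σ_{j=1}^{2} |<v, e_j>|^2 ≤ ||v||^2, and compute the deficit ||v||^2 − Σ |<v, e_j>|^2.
Σ |<v, e_j>|^2 = 9/5; ||v||^2 = 9; deficit = 36/5

Write each e_j = u_j / sqrt(<u_j, u_j>) where u_j is the displayed integer vector. Then <v, e_j> = <v, u_j> / sqrt(<u_j, u_j>), so |<v, e_j>|^2 = <v, u_j>^2 / <u_j, u_j>.
Coefficients: <v, e_1> = -3/sqrt(9), <v, e_2> = -6/sqrt(45).
Square and sum: Σ |<v, e_j>|^2 = 9/5.
Compute ||v||^2 = v·v = 9.
Deficit = 9 − 9/5 = 36/5 ≥ 0, confirming Bessel's inequality. (The deficit equals ||v − Σ <v,e_j> e_j||^2, the squared distance from v to span{e_j}.)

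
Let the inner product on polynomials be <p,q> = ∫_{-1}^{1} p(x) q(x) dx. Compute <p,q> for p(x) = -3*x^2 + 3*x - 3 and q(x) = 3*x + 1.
<p,q> = -2

Expand the product: p(x)·q(x) = -9*x^3 + 6*x^2 - 6*x - 3.
∫_{-1}^{1} of each monomial x^k gives [2/(k+1) if k even, 0 if k odd]. Integrating term-by-term (or equivalently evaluating the antiderivative F(x) = -9*x^4/4 + 2*x^3 - 3*x^2 - 3*x at the endpoints):
  F(1) − F(−1) = -25/4 − (-17/4) = -2.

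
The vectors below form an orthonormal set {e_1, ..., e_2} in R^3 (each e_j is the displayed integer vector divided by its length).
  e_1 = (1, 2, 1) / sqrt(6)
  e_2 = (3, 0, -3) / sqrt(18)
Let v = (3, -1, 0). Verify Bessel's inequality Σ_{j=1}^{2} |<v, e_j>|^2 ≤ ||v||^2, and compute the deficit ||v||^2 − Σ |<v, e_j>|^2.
Σ |<v, e_j>|^2 = 14/3; ||v||^2 = 10; deficit = 16/3

Write each e_j = u_j / sqrt(<u_j, u_j>) where u_j is the displayed integer vector. Then <v, e_j> = <v, u_j> / sqrt(<u_j, u_j>), so |<v, e_j>|^2 = <v, u_j>^2 / <u_j, u_j>.
Coefficients: <v, e_1> = 1/sqrt(6), <v, e_2> = 9/sqrt(18).
Square and sum: Σ |<v, e_j>|^2 = 14/3.
Compute ||v||^2 = v·v = 10.
Deficit = 10 − 14/3 = 16/3 ≥ 0, confirming Bessel's inequality. (The deficit equals ||v − Σ <v,e_j> e_j||^2, the squared distance from v to span{e_j}.)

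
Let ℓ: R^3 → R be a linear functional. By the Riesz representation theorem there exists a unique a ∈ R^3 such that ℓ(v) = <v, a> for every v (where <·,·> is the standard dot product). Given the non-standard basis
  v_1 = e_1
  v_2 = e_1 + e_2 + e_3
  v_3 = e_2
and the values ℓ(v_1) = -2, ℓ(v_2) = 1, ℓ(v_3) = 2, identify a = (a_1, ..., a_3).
a = (-2, 2, 1)

Write a = (a_1, ..., a_3) in the standard basis. For each basis vector v_i, ℓ(v_i) = <v_i, a> is a linear equation in the a_j's. Collect the n equations into a matrix system V a = ℓ, where row i of V is v_i (expressed in the standard basis). Since V is invertible (lower-triangular with 1s on the diagonal, up to permutation), solve by back-substitution:
  V =
[[1, 0, 0],
 [1, 1, 1],
 [0, 1, 0]]
  V a = (-2, 1, 2)
Solving gives a = (-2, 2, 1).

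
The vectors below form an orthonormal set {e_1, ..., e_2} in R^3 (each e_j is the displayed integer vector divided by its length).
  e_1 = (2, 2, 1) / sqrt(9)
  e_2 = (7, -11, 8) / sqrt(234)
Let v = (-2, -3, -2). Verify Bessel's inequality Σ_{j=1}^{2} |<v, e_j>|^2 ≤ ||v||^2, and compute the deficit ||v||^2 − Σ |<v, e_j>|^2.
Σ |<v, e_j>|^2 = 417/26; ||v||^2 = 17; deficit = 25/26

Write each e_j = u_j / sqrt(<u_j, u_j>) where u_j is the displayed integer vector. Then <v, e_j> = <v, u_j> / sqrt(<u_j, u_j>), so |<v, e_j>|^2 = <v, u_j>^2 / <u_j, u_j>.
Coefficients: <v, e_1> = -12/sqrt(9), <v, e_2> = 3/sqrt(234).
Square and sum: Σ |<v, e_j>|^2 = 417/26.
Compute ||v||^2 = v·v = 17.
Deficit = 17 − 417/26 = 25/26 ≥ 0, confirming Bessel's inequality. (The deficit equals ||v − Σ <v,e_j> e_j||^2, the squared distance from v to span{e_j}.)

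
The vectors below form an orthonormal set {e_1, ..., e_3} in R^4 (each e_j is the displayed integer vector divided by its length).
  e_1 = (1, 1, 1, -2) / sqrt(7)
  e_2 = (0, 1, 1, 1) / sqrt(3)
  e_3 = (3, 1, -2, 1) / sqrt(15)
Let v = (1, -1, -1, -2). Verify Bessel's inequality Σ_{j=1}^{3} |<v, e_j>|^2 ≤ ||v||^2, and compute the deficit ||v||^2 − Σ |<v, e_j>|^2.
Σ |<v, e_j>|^2 = 241/35; ||v||^2 = 7; deficit = 4/35

Write each e_j = u_j / sqrt(<u_j, u_j>) where u_j is the displayed integer vector. Then <v, e_j> = <v, u_j> / sqrt(<u_j, u_j>), so |<v, e_j>|^2 = <v, u_j>^2 / <u_j, u_j>.
Coefficients: <v, e_1> = 3/sqrt(7), <v, e_2> = -4/sqrt(3), <v, e_3> = 2/sqrt(15).
Square and sum: Σ |<v, e_j>|^2 = 241/35.
Compute ||v||^2 = v·v = 7.
Deficit = 7 − 241/35 = 4/35 ≥ 0, confirming Bessel's inequality. (The deficit equals ||v − Σ <v,e_j> e_j||^2, the squared distance from v to span{e_j}.)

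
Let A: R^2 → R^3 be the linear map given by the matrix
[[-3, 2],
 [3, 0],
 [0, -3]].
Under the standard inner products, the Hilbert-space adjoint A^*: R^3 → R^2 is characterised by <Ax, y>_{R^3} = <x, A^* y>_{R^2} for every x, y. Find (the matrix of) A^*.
A^* = A^T =
[[-3, 3, 0],
 [2, 0, -3]]

For real matrices with standard dot products, the defining identity <Ax, y> = <x, A^* y> gives (Ax)^T y = x^T (A^*) y, i.e. x^T A^T y = x^T (A^*) y. Since this holds for all x, y, we must have A^* = A^T. Therefore
A^* =
[[-3, 3, 0],
 [2, 0, -3]].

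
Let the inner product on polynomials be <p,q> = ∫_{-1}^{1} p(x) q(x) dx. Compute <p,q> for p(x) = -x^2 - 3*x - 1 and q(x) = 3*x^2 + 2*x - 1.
<p,q> = -68/15

Expand the product: p(x)·q(x) = -3*x^4 - 11*x^3 - 8*x^2 + x + 1.
∫_{-1}^{1} of each monomial x^k gives [2/(k+1) if k even, 0 if k odd]. Integrating term-by-term (or equivalently evaluating the antiderivative F(x) = -3*x^5/5 - 11*x^4/4 - 8*x^3/3 + x^2/2 + x at the endpoints):
  F(1) − F(−1) = -271/60 − (1/60) = -68/15.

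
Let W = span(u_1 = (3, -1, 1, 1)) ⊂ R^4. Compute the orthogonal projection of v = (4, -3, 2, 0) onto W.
proj_W(v) = (17/4, -17/12, 17/12, 17/12)

Set up U = [u_1 | ... | u_1] ∈ R^(4×1). The projector onto W = col(U) is P = U (U^T U)^(-1) U^T.
Compute U^T U =
  [12],
and U^T v = (17).
Solve U^T U · c = U^T v for the coefficients: c = (17/12). The projection is proj_W(v) = U c.
Check: (v - proj_W(v)) · u_1 = 0  (should be 0).
Result: proj_W(v) = (17/4, -17/12, 17/12, 17/12).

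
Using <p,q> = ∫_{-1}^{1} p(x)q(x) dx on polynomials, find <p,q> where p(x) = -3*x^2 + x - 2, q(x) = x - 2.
<p,q> = 38/3

Expand the product: p(x)·q(x) = -3*x^3 + 7*x^2 - 4*x + 4.
∫_{-1}^{1} of each monomial x^k gives [2/(k+1) if k even, 0 if k odd]. Integrating term-by-term (or equivalently evaluating the antiderivative F(x) = -3*x^4/4 + 7*x^3/3 - 2*x^2 + 4*x at the endpoints):
  F(1) − F(−1) = 43/12 − (-109/12) = 38/3.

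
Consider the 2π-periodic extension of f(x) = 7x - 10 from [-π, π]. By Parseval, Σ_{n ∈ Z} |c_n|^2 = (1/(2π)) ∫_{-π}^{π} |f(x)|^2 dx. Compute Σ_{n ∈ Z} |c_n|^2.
Σ |c_n|^2 = 49π^2/3 + 100

Expand and integrate term by term over [-π, π]:
  ∫ (7x)^2 dx = 49·(2π^3/3); ∫ 2·7·(-10)·x dx = 0 (odd integrand); ∫ (-10)^2 dx = 100·2π.
So (1/(2π)) ∫_{-π}^{π} (7x - 10)^2 dx = 49π^2/3 + 100 = 49π^2/3 + 100.
Parseval ⇒ Σ |c_n|^2 = 49π^2/3 + 100.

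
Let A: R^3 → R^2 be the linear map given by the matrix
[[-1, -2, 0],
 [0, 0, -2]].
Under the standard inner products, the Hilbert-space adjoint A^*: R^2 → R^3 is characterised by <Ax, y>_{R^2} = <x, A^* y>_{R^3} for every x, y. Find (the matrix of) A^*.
A^* = A^T =
[[-1, 0],
 [-2, 0],
 [0, -2]]

For real matrices with standard dot products, the defining identity <Ax, y> = <x, A^* y> gives (Ax)^T y = x^T (A^*) y, i.e. x^T A^T y = x^T (A^*) y. Since this holds for all x, y, we must have A^* = A^T. Therefore
A^* =
[[-1, 0],
 [-2, 0],
 [0, -2]].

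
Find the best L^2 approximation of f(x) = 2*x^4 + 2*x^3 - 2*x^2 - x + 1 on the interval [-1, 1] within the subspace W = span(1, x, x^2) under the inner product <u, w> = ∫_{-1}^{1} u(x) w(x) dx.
g(x) = -2*x^2/7 + x/5 + 29/35

The best approximation g ∈ W is the orthogonal projection of f onto W. Writing g = a_0 + a_1 x + a_2 x^2, the coefficients solve the normal equations G · a = b where
  G_{ij} = <φ_i, φ_j> and b_i = <f, φ_i>, with φ_0 = 1, φ_1 = x, φ_2 = x^2.
G =
  [2, 0, 2/3]
  [0, 2/3, 0]
  [2/3, 0, 2/5],
b = (22/15, 2/15, 46/105).
Solving gives a_0 = 29/35, a_1 = 1/5, a_2 = -2/7, so
  g(x) = -2*x^2/7 + x/5 + 29/35.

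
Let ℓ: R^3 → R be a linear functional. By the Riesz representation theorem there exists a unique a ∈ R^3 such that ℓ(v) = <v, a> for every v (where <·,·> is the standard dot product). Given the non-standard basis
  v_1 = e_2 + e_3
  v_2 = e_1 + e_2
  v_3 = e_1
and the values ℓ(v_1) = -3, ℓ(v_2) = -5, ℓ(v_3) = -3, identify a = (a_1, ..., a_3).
a = (-3, -2, -1)

Write a = (a_1, ..., a_3) in the standard basis. For each basis vector v_i, ℓ(v_i) = <v_i, a> is a linear equation in the a_j's. Collect the n equations into a matrix system V a = ℓ, where row i of V is v_i (expressed in the standard basis). Since V is invertible (lower-triangular with 1s on the diagonal, up to permutation), solve by back-substitution:
  V =
[[0, 1, 1],
 [1, 1, 0],
 [1, 0, 0]]
  V a = (-3, -5, -3)
Solving gives a = (-3, -2, -1).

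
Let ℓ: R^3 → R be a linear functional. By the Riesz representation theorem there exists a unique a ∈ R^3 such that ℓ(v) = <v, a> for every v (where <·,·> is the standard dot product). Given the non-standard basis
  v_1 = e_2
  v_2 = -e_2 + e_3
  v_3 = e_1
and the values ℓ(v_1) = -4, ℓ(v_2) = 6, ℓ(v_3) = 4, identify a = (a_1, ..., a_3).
a = (4, -4, 2)

Write a = (a_1, ..., a_3) in the standard basis. For each basis vector v_i, ℓ(v_i) = <v_i, a> is a linear equation in the a_j's. Collect the n equations into a matrix system V a = ℓ, where row i of V is v_i (expressed in the standard basis). Since V is invertible (lower-triangular with 1s on the diagonal, up to permutation), solve by back-substitution:
  V =
[[0, 1, 0],
 [0, -1, 1],
 [1, 0, 0]]
  V a = (-4, 6, 4)
Solving gives a = (4, -4, 2).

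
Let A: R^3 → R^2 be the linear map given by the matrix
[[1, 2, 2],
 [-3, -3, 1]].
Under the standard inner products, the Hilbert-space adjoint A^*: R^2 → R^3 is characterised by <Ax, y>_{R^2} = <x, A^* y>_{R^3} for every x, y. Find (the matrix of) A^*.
A^* = A^T =
[[1, -3],
 [2, -3],
 [2, 1]]

For real matrices with standard dot products, the defining identity <Ax, y> = <x, A^* y> gives (Ax)^T y = x^T (A^*) y, i.e. x^T A^T y = x^T (A^*) y. Since this holds for all x, y, we must have A^* = A^T. Therefore
A^* =
[[1, -3],
 [2, -3],
 [2, 1]].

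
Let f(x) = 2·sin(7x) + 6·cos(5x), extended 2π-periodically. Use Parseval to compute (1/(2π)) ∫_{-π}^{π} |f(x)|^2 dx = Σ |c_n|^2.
Σ |c_n|^2 = 20

Expand |f|^2 and use orthogonality of {sin(nx), cos(mx)} on [-π, π]:
  ∫_{-π}^{π} sin(nx)^2 dx = π, ∫ cos(mx)^2 dx = π, and cross terms integrate to 0.
So ∫_{-π}^{π} f(x)^2 dx = 2^2 · π + 6^2 · π = (4 + 36)π.
Divide by 2π: (4 + 36)/2 = 20.
By Parseval, this equals Σ |c_n|^2.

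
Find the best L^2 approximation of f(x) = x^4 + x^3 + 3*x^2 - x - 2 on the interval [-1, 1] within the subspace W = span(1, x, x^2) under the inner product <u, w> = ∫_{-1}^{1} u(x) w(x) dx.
g(x) = 27*x^2/7 - 2*x/5 - 73/35

The best approximation g ∈ W is the orthogonal projection of f onto W. Writing g = a_0 + a_1 x + a_2 x^2, the coefficients solve the normal equations G · a = b where
  G_{ij} = <φ_i, φ_j> and b_i = <f, φ_i>, with φ_0 = 1, φ_1 = x, φ_2 = x^2.
G =
  [2, 0, 2/3]
  [0, 2/3, 0]
  [2/3, 0, 2/5],
b = (-8/5, -4/15, 16/105).
Solving gives a_0 = -73/35, a_1 = -2/5, a_2 = 27/7, so
  g(x) = 27*x^2/7 - 2*x/5 - 73/35.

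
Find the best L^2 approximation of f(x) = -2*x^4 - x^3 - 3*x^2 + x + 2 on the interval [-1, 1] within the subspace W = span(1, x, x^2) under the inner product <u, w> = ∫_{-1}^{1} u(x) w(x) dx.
g(x) = -33*x^2/7 + 2*x/5 + 76/35

The best approximation g ∈ W is the orthogonal projection of f onto W. Writing g = a_0 + a_1 x + a_2 x^2, the coefficients solve the normal equations G · a = b where
  G_{ij} = <φ_i, φ_j> and b_i = <f, φ_i>, with φ_0 = 1, φ_1 = x, φ_2 = x^2.
G =
  [2, 0, 2/3]
  [0, 2/3, 0]
  [2/3, 0, 2/5],
b = (6/5, 4/15, -46/105).
Solving gives a_0 = 76/35, a_1 = 2/5, a_2 = -33/7, so
  g(x) = -33*x^2/7 + 2*x/5 + 76/35.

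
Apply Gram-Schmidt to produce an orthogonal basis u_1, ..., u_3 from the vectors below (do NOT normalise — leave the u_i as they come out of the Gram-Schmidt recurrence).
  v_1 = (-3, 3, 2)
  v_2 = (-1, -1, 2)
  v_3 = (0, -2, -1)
Orthogonal basis:
  u_1 = (-3, 3, 2)
  u_2 = (-5/11, -17/11, 18/11)
  u_3 = (-28/29, -14/29, -21/29)

Apply the Gram-Schmidt recurrence
  u_1 = v_1
  u_i = v_i − Σ_{j<i} ((v_i · u_j) / (u_j · u_j)) · u_j.

Step by step this gives:
  u_1 = (-3, 3, 2)
  u_2 = (-5/11, -17/11, 18/11)
  u_3 = (-28/29, -14/29, -21/29)

Orthogonality check:
  u_2 · u_1 = 0 (should be 0)
  u_3 · u_1 = 0 (should be 0)
  u_3 · u_2 = 0 (should be 0)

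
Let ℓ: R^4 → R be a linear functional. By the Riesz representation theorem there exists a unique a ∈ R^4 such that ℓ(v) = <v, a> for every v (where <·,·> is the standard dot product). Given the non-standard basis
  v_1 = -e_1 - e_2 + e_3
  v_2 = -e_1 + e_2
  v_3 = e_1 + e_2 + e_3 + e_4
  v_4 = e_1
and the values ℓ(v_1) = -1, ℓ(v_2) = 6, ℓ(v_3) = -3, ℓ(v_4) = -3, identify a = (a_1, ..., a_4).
a = (-3, 3, -1, -2)

Write a = (a_1, ..., a_4) in the standard basis. For each basis vector v_i, ℓ(v_i) = <v_i, a> is a linear equation in the a_j's. Collect the n equations into a matrix system V a = ℓ, where row i of V is v_i (expressed in the standard basis). Since V is invertible (lower-triangular with 1s on the diagonal, up to permutation), solve by back-substitution:
  V =
[[-1, -1, 1, 0],
 [-1, 1, 0, 0],
 [1, 1, 1, 1],
 [1, 0, 0, 0]]
  V a = (-1, 6, -3, -3)
Solving gives a = (-3, 3, -1, -2).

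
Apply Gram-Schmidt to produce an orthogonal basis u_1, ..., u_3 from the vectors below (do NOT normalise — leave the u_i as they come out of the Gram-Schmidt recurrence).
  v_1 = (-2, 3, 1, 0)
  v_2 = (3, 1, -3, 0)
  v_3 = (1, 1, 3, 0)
Orthogonal basis:
  u_1 = (-2, 3, 1, 0)
  u_2 = (15/7, 16/7, -18/7, 0)
  u_3 = (2, 3/5, 11/5, 0)

Apply the Gram-Schmidt recurrence
  u_1 = v_1
  u_i = v_i − Σ_{j<i} ((v_i · u_j) / (u_j · u_j)) · u_j.

Step by step this gives:
  u_1 = (-2, 3, 1, 0)
  u_2 = (15/7, 16/7, -18/7, 0)
  u_3 = (2, 3/5, 11/5, 0)

Orthogonality check:
  u_2 · u_1 = 0 (should be 0)
  u_3 · u_1 = 0 (should be 0)
  u_3 · u_2 = 0 (should be 0)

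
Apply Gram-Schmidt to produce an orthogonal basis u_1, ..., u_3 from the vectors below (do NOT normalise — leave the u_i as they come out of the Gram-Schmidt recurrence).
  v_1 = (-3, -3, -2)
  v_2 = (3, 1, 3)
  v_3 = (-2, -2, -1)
Orthogonal basis:
  u_1 = (-3, -3, -2)
  u_2 = (6/11, -16/11, 15/11)
  u_3 = (-7/47, 3/47, 6/47)

Apply the Gram-Schmidt recurrence
  u_1 = v_1
  u_i = v_i − Σ_{j<i} ((v_i · u_j) / (u_j · u_j)) · u_j.

Step by step this gives:
  u_1 = (-3, -3, -2)
  u_2 = (6/11, -16/11, 15/11)
  u_3 = (-7/47, 3/47, 6/47)

Orthogonality check:
  u_2 · u_1 = 0 (should be 0)
  u_3 · u_1 = 0 (should be 0)
  u_3 · u_2 = 0 (should be 0)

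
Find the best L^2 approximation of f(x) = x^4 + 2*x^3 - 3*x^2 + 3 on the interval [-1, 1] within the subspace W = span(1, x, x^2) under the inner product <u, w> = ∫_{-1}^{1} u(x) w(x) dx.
g(x) = -15*x^2/7 + 6*x/5 + 102/35

The best approximation g ∈ W is the orthogonal projection of f onto W. Writing g = a_0 + a_1 x + a_2 x^2, the coefficients solve the normal equations G · a = b where
  G_{ij} = <φ_i, φ_j> and b_i = <f, φ_i>, with φ_0 = 1, φ_1 = x, φ_2 = x^2.
G =
  [2, 0, 2/3]
  [0, 2/3, 0]
  [2/3, 0, 2/5],
b = (22/5, 4/5, 38/35).
Solving gives a_0 = 102/35, a_1 = 6/5, a_2 = -15/7, so
  g(x) = -15*x^2/7 + 6*x/5 + 102/35.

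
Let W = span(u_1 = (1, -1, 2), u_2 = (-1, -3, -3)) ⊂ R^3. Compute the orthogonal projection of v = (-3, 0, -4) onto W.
proj_W(v) = (-195/98, 11/98, -218/49)

Set up U = [u_1 | ... | u_2] ∈ R^(3×2). The projector onto W = col(U) is P = U (U^T U)^(-1) U^T.
Compute U^T U =
  [6, -4]
  [-4, 19],
and U^T v = (-11, 15).
Solve U^T U · c = U^T v for the coefficients: c = (-149/98, 23/49). The projection is proj_W(v) = U c.
Check: (v - proj_W(v)) · u_1 = 0  (should be 0).
Check: (v - proj_W(v)) · u_2 = 0  (should be 0).
Result: proj_W(v) = (-195/98, 11/98, -218/49).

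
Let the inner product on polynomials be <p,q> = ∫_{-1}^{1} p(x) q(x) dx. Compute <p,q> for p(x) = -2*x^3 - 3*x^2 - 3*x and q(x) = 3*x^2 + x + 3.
<p,q> = -62/5

Expand the product: p(x)·q(x) = -6*x^5 - 11*x^4 - 18*x^3 - 12*x^2 - 9*x.
∫_{-1}^{1} of each monomial x^k gives [2/(k+1) if k even, 0 if k odd]. Integrating term-by-term (or equivalently evaluating the antiderivative F(x) = -x^6 - 11*x^5/5 - 9*x^4/2 - 4*x^3 - 9*x^2/2 at the endpoints):
  F(1) − F(−1) = -81/5 − (-19/5) = -62/5.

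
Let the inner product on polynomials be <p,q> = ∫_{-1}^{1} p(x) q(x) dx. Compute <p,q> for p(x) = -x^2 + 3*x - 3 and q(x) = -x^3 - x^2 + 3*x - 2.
<p,q> = 308/15

Expand the product: p(x)·q(x) = x^5 - 2*x^4 - 3*x^3 + 14*x^2 - 15*x + 6.
∫_{-1}^{1} of each monomial x^k gives [2/(k+1) if k even, 0 if k odd]. Integrating term-by-term (or equivalently evaluating the antiderivative F(x) = x^6/6 - 2*x^5/5 - 3*x^4/4 + 14*x^3/3 - 15*x^2/2 + 6*x at the endpoints):
  F(1) − F(−1) = 131/60 − (-367/20) = 308/15.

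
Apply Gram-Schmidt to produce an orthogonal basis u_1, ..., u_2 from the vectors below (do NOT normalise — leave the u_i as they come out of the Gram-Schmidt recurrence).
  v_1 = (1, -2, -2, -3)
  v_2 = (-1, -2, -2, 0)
Orthogonal basis:
  u_1 = (1, -2, -2, -3)
  u_2 = (-25/18, -11/9, -11/9, 7/6)

Apply the Gram-Schmidt recurrence
  u_1 = v_1
  u_i = v_i − Σ_{j<i} ((v_i · u_j) / (u_j · u_j)) · u_j.

Step by step this gives:
  u_1 = (1, -2, -2, -3)
  u_2 = (-25/18, -11/9, -11/9, 7/6)

Orthogonality check:
  u_2 · u_1 = 0 (should be 0)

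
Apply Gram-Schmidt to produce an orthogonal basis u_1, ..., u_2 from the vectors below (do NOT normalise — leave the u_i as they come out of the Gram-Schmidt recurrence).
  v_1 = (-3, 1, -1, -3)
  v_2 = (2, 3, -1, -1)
Orthogonal basis:
  u_1 = (-3, 1, -1, -3)
  u_2 = (43/20, 59/20, -19/20, -17/20)

Apply the Gram-Schmidt recurrence
  u_1 = v_1
  u_i = v_i − Σ_{j<i} ((v_i · u_j) / (u_j · u_j)) · u_j.

Step by step this gives:
  u_1 = (-3, 1, -1, -3)
  u_2 = (43/20, 59/20, -19/20, -17/20)

Orthogonality check:
  u_2 · u_1 = 0 (should be 0)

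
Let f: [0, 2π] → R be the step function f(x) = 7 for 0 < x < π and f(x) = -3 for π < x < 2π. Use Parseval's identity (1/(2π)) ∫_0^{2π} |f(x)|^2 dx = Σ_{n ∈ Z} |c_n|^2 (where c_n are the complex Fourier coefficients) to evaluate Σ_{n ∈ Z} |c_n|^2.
Σ |c_n|^2 = 29

Parseval equates the L^2 energy of f (normalised by 1/(2π)) with the ℓ^2 sum of its Fourier coefficients: (1/(2π)) ∫_0^{2π} |f|^2 = Σ |c_n|^2.
Compute the left side: (1/(2π)) [∫_0^π 7^2 dx + ∫_π^{2π} (-3)^2 dx] = (1/(2π)) · (49π + 9π) = (49 + 9)/2 = 29.
So Σ_{n ∈ Z} |c_n|^2 = 29.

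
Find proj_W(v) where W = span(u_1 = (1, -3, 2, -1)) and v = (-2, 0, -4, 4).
proj_W(v) = (-14/15, 14/5, -28/15, 14/15)

Set up U = [u_1 | ... | u_1] ∈ R^(4×1). The projector onto W = col(U) is P = U (U^T U)^(-1) U^T.
Compute U^T U =
  [15],
and U^T v = (-14).
Solve U^T U · c = U^T v for the coefficients: c = (-14/15). The projection is proj_W(v) = U c.
Check: (v - proj_W(v)) · u_1 = 0  (should be 0).
Result: proj_W(v) = (-14/15, 14/5, -28/15, 14/15).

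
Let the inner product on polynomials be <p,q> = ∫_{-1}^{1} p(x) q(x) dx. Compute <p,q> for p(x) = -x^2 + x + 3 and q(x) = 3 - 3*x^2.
<p,q> = 56/5

Expand the product: p(x)·q(x) = 3*x^4 - 3*x^3 - 12*x^2 + 3*x + 9.
∫_{-1}^{1} of each monomial x^k gives [2/(k+1) if k even, 0 if k odd]. Integrating term-by-term (or equivalently evaluating the antiderivative F(x) = 3*x^5/5 - 3*x^4/4 - 4*x^3 + 3*x^2/2 + 9*x at the endpoints):
  F(1) − F(−1) = 127/20 − (-97/20) = 56/5.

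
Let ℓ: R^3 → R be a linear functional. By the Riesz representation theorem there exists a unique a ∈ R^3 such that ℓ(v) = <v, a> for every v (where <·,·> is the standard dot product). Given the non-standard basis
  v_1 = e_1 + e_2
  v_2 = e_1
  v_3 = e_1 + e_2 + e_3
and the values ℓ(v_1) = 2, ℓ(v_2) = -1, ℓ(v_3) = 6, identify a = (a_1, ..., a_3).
a = (-1, 3, 4)

Write a = (a_1, ..., a_3) in the standard basis. For each basis vector v_i, ℓ(v_i) = <v_i, a> is a linear equation in the a_j's. Collect the n equations into a matrix system V a = ℓ, where row i of V is v_i (expressed in the standard basis). Since V is invertible (lower-triangular with 1s on the diagonal, up to permutation), solve by back-substitution:
  V =
[[1, 1, 0],
 [1, 0, 0],
 [1, 1, 1]]
  V a = (2, -1, 6)
Solving gives a = (-1, 3, 4).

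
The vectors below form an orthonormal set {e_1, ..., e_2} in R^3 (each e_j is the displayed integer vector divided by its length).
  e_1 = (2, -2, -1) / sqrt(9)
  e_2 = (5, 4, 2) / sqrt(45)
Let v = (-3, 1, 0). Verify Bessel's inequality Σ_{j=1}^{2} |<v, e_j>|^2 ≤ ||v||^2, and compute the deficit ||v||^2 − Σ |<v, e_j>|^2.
Σ |<v, e_j>|^2 = 49/5; ||v||^2 = 10; deficit = 1/5

Write each e_j = u_j / sqrt(<u_j, u_j>) where u_j is the displayed integer vector. Then <v, e_j> = <v, u_j> / sqrt(<u_j, u_j>), so |<v, e_j>|^2 = <v, u_j>^2 / <u_j, u_j>.
Coefficients: <v, e_1> = -8/sqrt(9), <v, e_2> = -11/sqrt(45).
Square and sum: Σ |<v, e_j>|^2 = 49/5.
Compute ||v||^2 = v·v = 10.
Deficit = 10 − 49/5 = 1/5 ≥ 0, confirming Bessel's inequality. (The deficit equals ||v − Σ <v,e_j> e_j||^2, the squared distance from v to span{e_j}.)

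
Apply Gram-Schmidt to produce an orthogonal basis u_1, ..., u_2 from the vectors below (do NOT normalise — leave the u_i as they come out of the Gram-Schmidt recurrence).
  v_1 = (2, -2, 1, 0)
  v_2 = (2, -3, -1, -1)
Orthogonal basis:
  u_1 = (2, -2, 1, 0)
  u_2 = (0, -1, -2, -1)

Apply the Gram-Schmidt recurrence
  u_1 = v_1
  u_i = v_i − Σ_{j<i} ((v_i · u_j) / (u_j · u_j)) · u_j.

Step by step this gives:
  u_1 = (2, -2, 1, 0)
  u_2 = (0, -1, -2, -1)

Orthogonality check:
  u_2 · u_1 = 0 (should be 0)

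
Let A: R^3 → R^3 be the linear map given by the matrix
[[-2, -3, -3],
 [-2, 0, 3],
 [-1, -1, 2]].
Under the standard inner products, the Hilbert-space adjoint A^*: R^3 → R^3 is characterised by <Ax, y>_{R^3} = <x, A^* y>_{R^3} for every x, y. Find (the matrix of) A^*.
A^* = A^T =
[[-2, -2, -1],
 [-3, 0, -1],
 [-3, 3, 2]]

For real matrices with standard dot products, the defining identity <Ax, y> = <x, A^* y> gives (Ax)^T y = x^T (A^*) y, i.e. x^T A^T y = x^T (A^*) y. Since this holds for all x, y, we must have A^* = A^T. Therefore
A^* =
[[-2, -2, -1],
 [-3, 0, -1],
 [-3, 3, 2]].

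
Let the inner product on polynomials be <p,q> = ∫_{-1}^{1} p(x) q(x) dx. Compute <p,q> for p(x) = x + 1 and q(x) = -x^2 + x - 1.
<p,q> = -2

Expand the product: p(x)·q(x) = -x^3 - 1.
∫_{-1}^{1} of each monomial x^k gives [2/(k+1) if k even, 0 if k odd]. Integrating term-by-term (or equivalently evaluating the antiderivative F(x) = -x^4/4 - x at the endpoints):
  F(1) − F(−1) = -5/4 − (3/4) = -2.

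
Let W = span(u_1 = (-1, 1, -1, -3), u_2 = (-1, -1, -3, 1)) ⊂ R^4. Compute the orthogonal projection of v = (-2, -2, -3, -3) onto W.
proj_W(v) = (-11/6, 1/6, -7/2, -13/6)

Set up U = [u_1 | ... | u_2] ∈ R^(4×2). The projector onto W = col(U) is P = U (U^T U)^(-1) U^T.
Compute U^T U =
  [12, 0]
  [0, 12],
and U^T v = (12, 10).
Solve U^T U · c = U^T v for the coefficients: c = (1, 5/6). The projection is proj_W(v) = U c.
Check: (v - proj_W(v)) · u_1 = 0  (should be 0).
Check: (v - proj_W(v)) · u_2 = 0  (should be 0).
Result: proj_W(v) = (-11/6, 1/6, -7/2, -13/6).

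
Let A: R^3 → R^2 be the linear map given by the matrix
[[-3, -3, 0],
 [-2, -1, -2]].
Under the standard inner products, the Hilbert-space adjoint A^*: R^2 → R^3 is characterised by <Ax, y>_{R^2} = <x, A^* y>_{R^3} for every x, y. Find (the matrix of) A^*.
A^* = A^T =
[[-3, -2],
 [-3, -1],
 [0, -2]]

For real matrices with standard dot products, the defining identity <Ax, y> = <x, A^* y> gives (Ax)^T y = x^T (A^*) y, i.e. x^T A^T y = x^T (A^*) y. Since this holds for all x, y, we must have A^* = A^T. Therefore
A^* =
[[-3, -2],
 [-3, -1],
 [0, -2]].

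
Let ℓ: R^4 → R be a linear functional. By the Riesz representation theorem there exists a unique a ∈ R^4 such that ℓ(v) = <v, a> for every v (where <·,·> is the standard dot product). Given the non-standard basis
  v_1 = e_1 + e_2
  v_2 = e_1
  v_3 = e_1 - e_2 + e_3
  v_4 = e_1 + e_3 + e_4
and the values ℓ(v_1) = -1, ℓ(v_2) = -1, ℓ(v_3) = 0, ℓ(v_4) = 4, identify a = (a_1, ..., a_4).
a = (-1, 0, 1, 4)

Write a = (a_1, ..., a_4) in the standard basis. For each basis vector v_i, ℓ(v_i) = <v_i, a> is a linear equation in the a_j's. Collect the n equations into a matrix system V a = ℓ, where row i of V is v_i (expressed in the standard basis). Since V is invertible (lower-triangular with 1s on the diagonal, up to permutation), solve by back-substitution:
  V =
[[1, 1, 0, 0],
 [1, 0, 0, 0],
 [1, -1, 1, 0],
 [1, 0, 1, 1]]
  V a = (-1, -1, 0, 4)
Solving gives a = (-1, 0, 1, 4).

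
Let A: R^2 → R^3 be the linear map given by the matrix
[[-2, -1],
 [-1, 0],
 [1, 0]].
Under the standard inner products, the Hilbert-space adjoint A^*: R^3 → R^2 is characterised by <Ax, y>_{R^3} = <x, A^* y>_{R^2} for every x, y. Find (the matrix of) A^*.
A^* = A^T =
[[-2, -1, 1],
 [-1, 0, 0]]

For real matrices with standard dot products, the defining identity <Ax, y> = <x, A^* y> gives (Ax)^T y = x^T (A^*) y, i.e. x^T A^T y = x^T (A^*) y. Since this holds for all x, y, we must have A^* = A^T. Therefore
A^* =
[[-2, -1, 1],
 [-1, 0, 0]].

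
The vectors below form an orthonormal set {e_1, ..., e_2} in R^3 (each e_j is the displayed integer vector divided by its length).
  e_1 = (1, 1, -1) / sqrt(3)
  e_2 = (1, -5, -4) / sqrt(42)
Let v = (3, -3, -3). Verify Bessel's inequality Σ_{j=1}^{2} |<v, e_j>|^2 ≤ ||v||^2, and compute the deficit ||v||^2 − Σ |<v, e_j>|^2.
Σ |<v, e_j>|^2 = 171/7; ||v||^2 = 27; deficit = 18/7

Write each e_j = u_j / sqrt(<u_j, u_j>) where u_j is the displayed integer vector. Then <v, e_j> = <v, u_j> / sqrt(<u_j, u_j>), so |<v, e_j>|^2 = <v, u_j>^2 / <u_j, u_j>.
Coefficients: <v, e_1> = 3/sqrt(3), <v, e_2> = 30/sqrt(42).
Square and sum: Σ |<v, e_j>|^2 = 171/7.
Compute ||v||^2 = v·v = 27.
Deficit = 27 − 171/7 = 18/7 ≥ 0, confirming Bessel's inequality. (The deficit equals ||v − Σ <v,e_j> e_j||^2, the squared distance from v to span{e_j}.)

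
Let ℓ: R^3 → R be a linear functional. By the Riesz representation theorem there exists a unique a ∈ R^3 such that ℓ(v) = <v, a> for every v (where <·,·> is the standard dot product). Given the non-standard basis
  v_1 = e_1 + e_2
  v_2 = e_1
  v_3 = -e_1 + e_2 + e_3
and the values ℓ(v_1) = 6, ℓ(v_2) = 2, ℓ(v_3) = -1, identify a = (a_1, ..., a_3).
a = (2, 4, -3)

Write a = (a_1, ..., a_3) in the standard basis. For each basis vector v_i, ℓ(v_i) = <v_i, a> is a linear equation in the a_j's. Collect the n equations into a matrix system V a = ℓ, where row i of V is v_i (expressed in the standard basis). Since V is invertible (lower-triangular with 1s on the diagonal, up to permutation), solve by back-substitution:
  V =
[[1, 1, 0],
 [1, 0, 0],
 [-1, 1, 1]]
  V a = (6, 2, -1)
Solving gives a = (2, 4, -3).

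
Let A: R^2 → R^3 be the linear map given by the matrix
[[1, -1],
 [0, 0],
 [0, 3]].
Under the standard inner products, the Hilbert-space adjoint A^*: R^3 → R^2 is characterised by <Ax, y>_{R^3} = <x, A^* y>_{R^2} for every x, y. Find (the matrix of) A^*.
A^* = A^T =
[[1, 0, 0],
 [-1, 0, 3]]

For real matrices with standard dot products, the defining identity <Ax, y> = <x, A^* y> gives (Ax)^T y = x^T (A^*) y, i.e. x^T A^T y = x^T (A^*) y. Since this holds for all x, y, we must have A^* = A^T. Therefore
A^* =
[[1, 0, 0],
 [-1, 0, 3]].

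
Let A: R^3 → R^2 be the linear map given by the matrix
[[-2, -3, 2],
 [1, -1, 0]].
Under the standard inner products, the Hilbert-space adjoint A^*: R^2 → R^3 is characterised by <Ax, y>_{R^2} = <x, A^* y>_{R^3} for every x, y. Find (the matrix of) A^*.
A^* = A^T =
[[-2, 1],
 [-3, -1],
 [2, 0]]

For real matrices with standard dot products, the defining identity <Ax, y> = <x, A^* y> gives (Ax)^T y = x^T (A^*) y, i.e. x^T A^T y = x^T (A^*) y. Since this holds for all x, y, we must have A^* = A^T. Therefore
A^* =
[[-2, 1],
 [-3, -1],
 [2, 0]].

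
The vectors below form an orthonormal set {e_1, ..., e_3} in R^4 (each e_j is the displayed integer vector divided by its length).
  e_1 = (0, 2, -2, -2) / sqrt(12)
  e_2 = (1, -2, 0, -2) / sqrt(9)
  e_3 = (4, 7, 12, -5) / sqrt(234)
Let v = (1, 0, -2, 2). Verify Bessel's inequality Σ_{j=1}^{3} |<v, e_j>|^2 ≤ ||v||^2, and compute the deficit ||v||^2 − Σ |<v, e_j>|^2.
Σ |<v, e_j>|^2 = 63/13; ||v||^2 = 9; deficit = 54/13

Write each e_j = u_j / sqrt(<u_j, u_j>) where u_j is the displayed integer vector. Then <v, e_j> = <v, u_j> / sqrt(<u_j, u_j>), so |<v, e_j>|^2 = <v, u_j>^2 / <u_j, u_j>.
Coefficients: <v, e_1> = 0/sqrt(12), <v, e_2> = -3/sqrt(9), <v, e_3> = -30/sqrt(234).
Square and sum: Σ |<v, e_j>|^2 = 63/13.
Compute ||v||^2 = v·v = 9.
Deficit = 9 − 63/13 = 54/13 ≥ 0, confirming Bessel's inequality. (The deficit equals ||v − Σ <v,e_j> e_j||^2, the squared distance from v to span{e_j}.)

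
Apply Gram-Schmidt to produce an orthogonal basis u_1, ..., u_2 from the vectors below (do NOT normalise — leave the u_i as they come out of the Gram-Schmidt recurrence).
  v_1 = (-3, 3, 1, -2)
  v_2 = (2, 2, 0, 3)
Orthogonal basis:
  u_1 = (-3, 3, 1, -2)
  u_2 = (28/23, 64/23, 6/23, 57/23)

Apply the Gram-Schmidt recurrence
  u_1 = v_1
  u_i = v_i − Σ_{j<i} ((v_i · u_j) / (u_j · u_j)) · u_j.

Step by step this gives:
  u_1 = (-3, 3, 1, -2)
  u_2 = (28/23, 64/23, 6/23, 57/23)

Orthogonality check:
  u_2 · u_1 = 0 (should be 0)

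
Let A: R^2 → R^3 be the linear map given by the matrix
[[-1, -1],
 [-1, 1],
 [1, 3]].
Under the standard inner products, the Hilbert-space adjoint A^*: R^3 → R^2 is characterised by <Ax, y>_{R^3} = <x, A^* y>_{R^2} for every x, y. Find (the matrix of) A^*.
A^* = A^T =
[[-1, -1, 1],
 [-1, 1, 3]]

For real matrices with standard dot products, the defining identity <Ax, y> = <x, A^* y> gives (Ax)^T y = x^T (A^*) y, i.e. x^T A^T y = x^T (A^*) y. Since this holds for all x, y, we must have A^* = A^T. Therefore
A^* =
[[-1, -1, 1],
 [-1, 1, 3]].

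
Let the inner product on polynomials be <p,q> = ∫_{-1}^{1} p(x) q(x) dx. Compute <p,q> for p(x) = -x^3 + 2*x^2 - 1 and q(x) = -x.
<p,q> = 2/5

Expand the product: p(x)·q(x) = x^4 - 2*x^3 + x.
∫_{-1}^{1} of each monomial x^k gives [2/(k+1) if k even, 0 if k odd]. Integrating term-by-term (or equivalently evaluating the antiderivative F(x) = x^5/5 - x^4/2 + x^2/2 at the endpoints):
  F(1) − F(−1) = 1/5 − (-1/5) = 2/5.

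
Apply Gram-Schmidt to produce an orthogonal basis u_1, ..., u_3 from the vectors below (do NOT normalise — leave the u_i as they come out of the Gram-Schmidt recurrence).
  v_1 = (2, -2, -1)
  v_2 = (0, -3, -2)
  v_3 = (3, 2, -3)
Orthogonal basis:
  u_1 = (2, -2, -1)
  u_2 = (-16/9, -11/9, -10/9)
  u_3 = (29/53, 116/53, -174/53)

Apply the Gram-Schmidt recurrence
  u_1 = v_1
  u_i = v_i − Σ_{j<i} ((v_i · u_j) / (u_j · u_j)) · u_j.

Step by step this gives:
  u_1 = (2, -2, -1)
  u_2 = (-16/9, -11/9, -10/9)
  u_3 = (29/53, 116/53, -174/53)

Orthogonality check:
  u_2 · u_1 = 0 (should be 0)
  u_3 · u_1 = 0 (should be 0)
  u_3 · u_2 = 0 (should be 0)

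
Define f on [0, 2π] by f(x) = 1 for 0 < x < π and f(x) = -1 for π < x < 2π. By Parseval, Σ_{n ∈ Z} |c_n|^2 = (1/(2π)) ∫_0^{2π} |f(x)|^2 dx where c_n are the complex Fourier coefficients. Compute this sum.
Σ |c_n|^2 = 1

Parseval equates the L^2 energy of f (normalised by 1/(2π)) with the ℓ^2 sum of its Fourier coefficients: (1/(2π)) ∫_0^{2π} |f|^2 = Σ |c_n|^2.
Compute the left side: (1/(2π)) [∫_0^π 1^2 dx + ∫_π^{2π} (-1)^2 dx] = (1/(2π)) · (1π + 1π) = (1 + 1)/2 = 1.
So Σ_{n ∈ Z} |c_n|^2 = 1.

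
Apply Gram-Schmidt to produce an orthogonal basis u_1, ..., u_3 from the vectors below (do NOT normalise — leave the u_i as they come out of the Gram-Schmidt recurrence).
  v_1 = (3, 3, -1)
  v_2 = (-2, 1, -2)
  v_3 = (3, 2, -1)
Orthogonal basis:
  u_1 = (3, 3, -1)
  u_2 = (-35/19, 22/19, -39/19)
  u_3 = (4/17, -32/85, -36/85)

Apply the Gram-Schmidt recurrence
  u_1 = v_1
  u_i = v_i − Σ_{j<i} ((v_i · u_j) / (u_j · u_j)) · u_j.

Step by step this gives:
  u_1 = (3, 3, -1)
  u_2 = (-35/19, 22/19, -39/19)
  u_3 = (4/17, -32/85, -36/85)

Orthogonality check:
  u_2 · u_1 = 0 (should be 0)
  u_3 · u_1 = 0 (should be 0)
  u_3 · u_2 = 0 (should be 0)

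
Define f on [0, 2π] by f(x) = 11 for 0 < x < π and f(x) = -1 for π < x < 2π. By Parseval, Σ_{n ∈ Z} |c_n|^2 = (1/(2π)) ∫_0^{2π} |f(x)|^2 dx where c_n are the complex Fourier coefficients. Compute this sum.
Σ |c_n|^2 = 61

Parseval equates the L^2 energy of f (normalised by 1/(2π)) with the ℓ^2 sum of its Fourier coefficients: (1/(2π)) ∫_0^{2π} |f|^2 = Σ |c_n|^2.
Compute the left side: (1/(2π)) [∫_0^π 11^2 dx + ∫_π^{2π} (-1)^2 dx] = (1/(2π)) · (121π + 1π) = (121 + 1)/2 = 61.
So Σ_{n ∈ Z} |c_n|^2 = 61.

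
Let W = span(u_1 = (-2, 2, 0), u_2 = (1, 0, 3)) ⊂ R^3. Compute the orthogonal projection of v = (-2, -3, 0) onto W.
proj_W(v) = (7/19, -12/19, -15/19)

Set up U = [u_1 | ... | u_2] ∈ R^(3×2). The projector onto W = col(U) is P = U (U^T U)^(-1) U^T.
Compute U^T U =
  [8, -2]
  [-2, 10],
and U^T v = (-2, -2).
Solve U^T U · c = U^T v for the coefficients: c = (-6/19, -5/19). The projection is proj_W(v) = U c.
Check: (v - proj_W(v)) · u_1 = 0  (should be 0).
Check: (v - proj_W(v)) · u_2 = 0  (should be 0).
Result: proj_W(v) = (7/19, -12/19, -15/19).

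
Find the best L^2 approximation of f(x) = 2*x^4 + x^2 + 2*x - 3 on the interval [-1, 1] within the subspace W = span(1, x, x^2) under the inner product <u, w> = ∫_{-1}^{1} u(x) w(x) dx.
g(x) = 19*x^2/7 + 2*x - 111/35

The best approximation g ∈ W is the orthogonal projection of f onto W. Writing g = a_0 + a_1 x + a_2 x^2, the coefficients solve the normal equations G · a = b where
  G_{ij} = <φ_i, φ_j> and b_i = <f, φ_i>, with φ_0 = 1, φ_1 = x, φ_2 = x^2.
G =
  [2, 0, 2/3]
  [0, 2/3, 0]
  [2/3, 0, 2/5],
b = (-68/15, 4/3, -36/35).
Solving gives a_0 = -111/35, a_1 = 2, a_2 = 19/7, so
  g(x) = 19*x^2/7 + 2*x - 111/35.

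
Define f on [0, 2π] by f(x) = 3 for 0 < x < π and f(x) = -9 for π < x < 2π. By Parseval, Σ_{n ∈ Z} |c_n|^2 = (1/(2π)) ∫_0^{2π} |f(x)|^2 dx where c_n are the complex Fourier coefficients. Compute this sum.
Σ |c_n|^2 = 45

Parseval equates the L^2 energy of f (normalised by 1/(2π)) with the ℓ^2 sum of its Fourier coefficients: (1/(2π)) ∫_0^{2π} |f|^2 = Σ |c_n|^2.
Compute the left side: (1/(2π)) [∫_0^π 3^2 dx + ∫_π^{2π} (-9)^2 dx] = (1/(2π)) · (9π + 81π) = (9 + 81)/2 = 45.
So Σ_{n ∈ Z} |c_n|^2 = 45.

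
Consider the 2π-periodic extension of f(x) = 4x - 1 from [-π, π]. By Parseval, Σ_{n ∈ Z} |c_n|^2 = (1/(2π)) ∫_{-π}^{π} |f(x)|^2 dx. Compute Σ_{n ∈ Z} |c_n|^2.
Σ |c_n|^2 = 16π^2/3 + 1

Expand and integrate term by term over [-π, π]:
  ∫ (4x)^2 dx = 16·(2π^3/3); ∫ 2·4·(-1)·x dx = 0 (odd integrand); ∫ (-1)^2 dx = 1·2π.
So (1/(2π)) ∫_{-π}^{π} (4x - 1)^2 dx = 16π^2/3 + 1 = 16π^2/3 + 1.
Parseval ⇒ Σ |c_n|^2 = 16π^2/3 + 1.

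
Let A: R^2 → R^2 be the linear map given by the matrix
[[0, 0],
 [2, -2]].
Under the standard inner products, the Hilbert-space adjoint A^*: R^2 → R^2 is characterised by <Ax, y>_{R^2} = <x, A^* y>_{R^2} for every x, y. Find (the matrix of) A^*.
A^* = A^T =
[[0, 2],
 [0, -2]]

For real matrices with standard dot products, the defining identity <Ax, y> = <x, A^* y> gives (Ax)^T y = x^T (A^*) y, i.e. x^T A^T y = x^T (A^*) y. Since this holds for all x, y, we must have A^* = A^T. Therefore
A^* =
[[0, 2],
 [0, -2]].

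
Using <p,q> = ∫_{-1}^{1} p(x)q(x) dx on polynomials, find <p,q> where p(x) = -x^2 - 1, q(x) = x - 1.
<p,q> = 8/3

Expand the product: p(x)·q(x) = -x^3 + x^2 - x + 1.
∫_{-1}^{1} of each monomial x^k gives [2/(k+1) if k even, 0 if k odd]. Integrating term-by-term (or equivalently evaluating the antiderivative F(x) = -x^4/4 + x^3/3 - x^2/2 + x at the endpoints):
  F(1) − F(−1) = 7/12 − (-25/12) = 8/3.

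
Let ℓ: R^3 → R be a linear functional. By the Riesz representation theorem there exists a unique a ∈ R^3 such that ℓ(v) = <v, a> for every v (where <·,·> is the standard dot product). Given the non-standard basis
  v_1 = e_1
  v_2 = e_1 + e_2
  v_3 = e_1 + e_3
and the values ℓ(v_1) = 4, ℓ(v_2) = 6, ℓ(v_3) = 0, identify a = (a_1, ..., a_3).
a = (4, 2, -4)

Write a = (a_1, ..., a_3) in the standard basis. For each basis vector v_i, ℓ(v_i) = <v_i, a> is a linear equation in the a_j's. Collect the n equations into a matrix system V a = ℓ, where row i of V is v_i (expressed in the standard basis). Since V is invertible (lower-triangular with 1s on the diagonal, up to permutation), solve by back-substitution:
  V =
[[1, 0, 0],
 [1, 1, 0],
 [1, 0, 1]]
  V a = (4, 6, 0)
Solving gives a = (4, 2, -4).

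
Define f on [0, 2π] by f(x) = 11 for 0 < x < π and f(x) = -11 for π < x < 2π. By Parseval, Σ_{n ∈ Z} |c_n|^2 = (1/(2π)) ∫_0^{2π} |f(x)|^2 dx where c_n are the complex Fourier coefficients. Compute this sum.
Σ |c_n|^2 = 121

Parseval equates the L^2 energy of f (normalised by 1/(2π)) with the ℓ^2 sum of its Fourier coefficients: (1/(2π)) ∫_0^{2π} |f|^2 = Σ |c_n|^2.
Compute the left side: (1/(2π)) [∫_0^π 11^2 dx + ∫_π^{2π} (-11)^2 dx] = (1/(2π)) · (121π + 121π) = (121 + 121)/2 = 121.
So Σ_{n ∈ Z} |c_n|^2 = 121.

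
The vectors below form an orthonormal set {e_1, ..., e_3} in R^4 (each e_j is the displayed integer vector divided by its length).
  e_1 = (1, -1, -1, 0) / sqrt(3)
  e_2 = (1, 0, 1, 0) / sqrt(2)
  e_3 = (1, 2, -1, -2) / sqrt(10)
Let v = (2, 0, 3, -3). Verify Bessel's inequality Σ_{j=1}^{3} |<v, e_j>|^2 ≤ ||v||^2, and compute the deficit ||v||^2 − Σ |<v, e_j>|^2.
Σ |<v, e_j>|^2 = 46/3; ||v||^2 = 22; deficit = 20/3

Write each e_j = u_j / sqrt(<u_j, u_j>) where u_j is the displayed integer vector. Then <v, e_j> = <v, u_j> / sqrt(<u_j, u_j>), so |<v, e_j>|^2 = <v, u_j>^2 / <u_j, u_j>.
Coefficients: <v, e_1> = -1/sqrt(3), <v, e_2> = 5/sqrt(2), <v, e_3> = 5/sqrt(10).
Square and sum: Σ |<v, e_j>|^2 = 46/3.
Compute ||v||^2 = v·v = 22.
Deficit = 22 − 46/3 = 20/3 ≥ 0, confirming Bessel's inequality. (The deficit equals ||v − Σ <v,e_j> e_j||^2, the squared distance from v to span{e_j}.)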